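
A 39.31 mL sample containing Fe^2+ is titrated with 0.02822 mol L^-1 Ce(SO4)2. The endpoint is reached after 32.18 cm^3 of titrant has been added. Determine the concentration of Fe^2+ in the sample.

n(Ce(SO4)2) = 0.02822 x 0.03218 = 0.0009081 mol.
From the balanced equation, 1 mol Ce(SO4)2 reacts with 1 mol Fe^2+, so n(Fe^2+) = 0.0009081 x 1/1 = 0.0009081 mol.
[Fe^2+] = 0.0009081 / 0.03931 L = 0.0231 M.

0.0231 M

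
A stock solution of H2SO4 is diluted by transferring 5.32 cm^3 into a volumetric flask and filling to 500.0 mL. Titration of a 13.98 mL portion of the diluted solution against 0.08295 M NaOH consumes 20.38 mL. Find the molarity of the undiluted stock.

5.68 M

n(NaOH) = 0.08295 x 0.02038 = 0.001691 mol.
n(H2SO4) in the aliquot = 0.001691 x 1/2 = 0.0008453 mol.
[diluted H2SO4] = 0.0008453 / 0.01398 = 0.06046 M.
Dilution factor = 500.0/5.320 = 93.98, so [stock] = 0.06046 x 93.98 = 5.68 M.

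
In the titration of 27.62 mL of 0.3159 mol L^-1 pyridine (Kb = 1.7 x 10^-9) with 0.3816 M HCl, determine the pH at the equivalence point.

3.00

n(C5H5N) = 0.3159 x 0.02762 = 0.008725 mol; V(HCl) at equivalence = 0.008725/0.3816 = 0.02286 L.
At equivalence the base is fully converted to C5H5NH+; total volume = 0.05048 L, so [C5H5NH+] = 0.008725/0.05048 = 0.1728 M.
Ka(C5H5NH+) = Kw/Kb = 1.0e-14 / 1.7 x 10^-9 = 5.88e-6.
[H^+] = sqrt(Ka x [C5H5NH+]) = sqrt(5.88e-6 x 0.1728) = 0.00101 M.
pH = -log(0.00101) = 3.00.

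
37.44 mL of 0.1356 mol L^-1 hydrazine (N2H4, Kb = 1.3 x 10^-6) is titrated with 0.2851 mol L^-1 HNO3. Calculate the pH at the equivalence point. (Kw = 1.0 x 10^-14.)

n(N2H4) = 0.1356 x 0.03744 = 0.005077 mol; V(HNO3) at equivalence = 0.005077/0.2851 = 0.01781 L.
At equivalence the base is fully converted to N2H5+; total volume = 0.05525 L, so [N2H5+] = 0.005077/0.05525 = 0.09189 M.
Ka(N2H5+) = Kw/Kb = 1.0e-14 / 1.3 x 10^-6 = 7.69e-9.
[H^+] = sqrt(Ka x [N2H5+]) = sqrt(7.69e-9 x 0.09189) = 2.66e-5 M.
pH = -log(2.66e-5) = 4.58.

4.58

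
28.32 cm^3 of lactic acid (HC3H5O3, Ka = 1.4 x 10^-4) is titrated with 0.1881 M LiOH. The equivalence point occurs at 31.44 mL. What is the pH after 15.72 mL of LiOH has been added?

15.72 mL is exactly half the equivalence volume (31.44/2), i.e. the half-equivalence point.
There, n(HA) = n(A^-), so pH = pKa = -log(1.4 x 10^-4) = 3.85.

3.85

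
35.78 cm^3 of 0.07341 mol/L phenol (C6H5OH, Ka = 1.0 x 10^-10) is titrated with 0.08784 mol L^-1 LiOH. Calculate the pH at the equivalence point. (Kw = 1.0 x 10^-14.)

n(C6H5OH) = 0.07341 x 0.03578 = 0.002627 mol; V(LiOH) at equivalence = 0.002627/0.08784 = 0.02990 L.
At equivalence all the acid is converted to C6H5O-; total volume = 0.03578 + 0.02990 = 0.06568 L, so [C6H5O-] = 0.002627/0.06568 = 0.03999 M.
Kb = Kw/Ka = 1.0e-14 / 1.0 x 10^-10 = 0.000100.
[OH^-] = sqrt(Kb x [C6H5O-]) = sqrt(0.000100 x 0.03999) = 0.00200 M.
pOH = 2.70, so pH = 14.00 - 2.70 = 11.30.

11.30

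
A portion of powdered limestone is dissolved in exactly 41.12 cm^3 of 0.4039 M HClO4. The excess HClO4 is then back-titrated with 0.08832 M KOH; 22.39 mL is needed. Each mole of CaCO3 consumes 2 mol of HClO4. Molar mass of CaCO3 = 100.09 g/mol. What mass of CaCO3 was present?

Total n(HClO4) added = 0.4039 x 0.04112 = 0.01661 mol.
n(KOH) used = 0.08832 x 0.02239 = 0.001977 mol, which equals the excess n(HClO4).
So n(HClO4) consumed by the sample = 0.01661 - 0.001977 = 0.01463 mol.
n(CaCO3) = 0.01463 / 2 = 0.007315 mol.
mass = 0.007315 mol x 100.09 g/mol = 0.732 g.

0.732 g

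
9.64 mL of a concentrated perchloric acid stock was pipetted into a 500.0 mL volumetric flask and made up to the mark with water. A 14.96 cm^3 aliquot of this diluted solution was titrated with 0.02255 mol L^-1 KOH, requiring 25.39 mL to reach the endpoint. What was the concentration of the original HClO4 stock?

n(KOH) = 0.02255 x 0.02539 = 0.0005725 mol.
n(HClO4) in the aliquot = 0.0005725 mol.
[diluted HClO4] = 0.0005725 / 0.01496 = 0.03827 M.
Dilution factor = 500.0/9.640 = 51.87, so [stock] = 0.03827 x 51.87 = 1.99 M.

1.99 M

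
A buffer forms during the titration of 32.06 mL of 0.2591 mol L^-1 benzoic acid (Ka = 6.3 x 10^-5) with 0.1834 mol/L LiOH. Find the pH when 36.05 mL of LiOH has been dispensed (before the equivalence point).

Initial n(C6H5COOH) = 0.2591 x 0.03206 = 0.008307 mol.
n(LiOH) added = 0.1834 x 0.03605 = 0.006612 mol, converting that many moles of C6H5COOH to C6H5COO-.
Remaining n(C6H5COOH) = 0.001695 mol; n(C6H5COO-) = 0.006612 mol.
By Henderson-Hasselbalch, pH = pKa + log([A^-]/[HA]) = 4.20 + log(0.006612/0.001695) = 4.20 + (+0.59) = 4.79.

4.79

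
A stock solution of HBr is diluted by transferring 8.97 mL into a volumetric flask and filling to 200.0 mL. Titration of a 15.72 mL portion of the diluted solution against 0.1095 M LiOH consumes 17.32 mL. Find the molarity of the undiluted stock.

n(LiOH) = 0.1095 x 0.01732 = 0.001897 mol.
n(HBr) in the aliquot = 0.001897 mol.
[diluted HBr] = 0.001897 / 0.01572 = 0.1206 M.
Dilution factor = 200.0/8.970 = 22.30, so [stock] = 0.1206 x 22.30 = 2.69 M.

2.69 M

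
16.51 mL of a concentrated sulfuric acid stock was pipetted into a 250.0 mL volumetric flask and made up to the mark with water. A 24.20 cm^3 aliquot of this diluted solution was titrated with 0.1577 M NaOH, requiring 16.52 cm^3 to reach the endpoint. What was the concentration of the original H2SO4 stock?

0.815 M

n(NaOH) = 0.1577 x 0.01652 = 0.002605 mol.
n(H2SO4) in the aliquot = 0.002605 x 1/2 = 0.001303 mol.
[diluted H2SO4] = 0.001303 / 0.02420 = 0.05383 M.
Dilution factor = 250.0/16.51 = 15.14, so [stock] = 0.05383 x 15.14 = 0.815 M.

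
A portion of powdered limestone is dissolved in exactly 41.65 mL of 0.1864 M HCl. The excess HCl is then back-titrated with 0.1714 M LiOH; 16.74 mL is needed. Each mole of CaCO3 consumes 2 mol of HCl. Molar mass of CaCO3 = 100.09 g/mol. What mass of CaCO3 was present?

Total n(HCl) added = 0.1864 x 0.04165 = 0.007764 mol.
n(LiOH) used = 0.1714 x 0.01674 = 0.002869 mol, which equals the excess n(HCl).
So n(HCl) consumed by the sample = 0.007764 - 0.002869 = 0.004894 mol.
n(CaCO3) = 0.004894 / 2 = 0.002447 mol.
mass = 0.002447 mol x 100.09 g/mol = 0.245 g.

0.245 g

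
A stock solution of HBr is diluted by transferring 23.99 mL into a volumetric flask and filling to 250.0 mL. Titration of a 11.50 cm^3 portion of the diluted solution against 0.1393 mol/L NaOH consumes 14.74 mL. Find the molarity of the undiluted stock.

n(NaOH) = 0.1393 x 0.01474 = 0.002053 mol.
n(HBr) in the aliquot = 0.002053 mol.
[diluted HBr] = 0.002053 / 0.01150 = 0.1785 M.
Dilution factor = 250.0/23.99 = 10.42, so [stock] = 0.1785 x 10.42 = 1.86 M.

1.86 M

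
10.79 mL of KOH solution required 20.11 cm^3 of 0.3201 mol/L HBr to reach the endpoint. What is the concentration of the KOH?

n(HBr) delivered = 0.3201 x 0.02011 = 0.006437 mol.
For a 1:1 reaction, n(KOH) = 0.006437 mol.
[KOH] = 0.006437 mol / 0.01079 L = 0.597 M.

0.597 M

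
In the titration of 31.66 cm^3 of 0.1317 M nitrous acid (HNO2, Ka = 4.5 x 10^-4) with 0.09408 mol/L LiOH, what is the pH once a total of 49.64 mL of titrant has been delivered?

11.79

n(acid) = 0.1317 x 0.03166 = 0.004170 mol; n(LiOH) added = 0.09408 x 0.04964 = 0.004670 mol.
Base is in excess by 0.004670 - 0.004170 = 0.0005005 mol in a total volume of 0.08130 L.
[OH^-] = 0.0005005/0.08130 = 0.006156 M, so pOH = 2.21 and pH = 14.00 - 2.21 = 11.79.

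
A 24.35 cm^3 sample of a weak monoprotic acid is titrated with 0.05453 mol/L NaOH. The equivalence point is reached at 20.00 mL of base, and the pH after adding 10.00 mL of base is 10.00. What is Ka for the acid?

10.00 mL is half of the equivalence volume, so this is the half-equivalence point where [HA] = [A^-].
At half-equivalence pH = pKa, so pKa = 10.00.
Ka = 10^(-10.00) = 1.0 x 10^-10.

1.0 x 10^-10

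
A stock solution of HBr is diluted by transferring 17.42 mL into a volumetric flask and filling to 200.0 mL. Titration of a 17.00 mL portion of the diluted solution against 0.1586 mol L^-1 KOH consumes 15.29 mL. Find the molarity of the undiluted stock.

n(KOH) = 0.1586 x 0.01529 = 0.002425 mol.
n(HBr) in the aliquot = 0.002425 mol.
[diluted HBr] = 0.002425 / 0.01700 = 0.1426 M.
Dilution factor = 200.0/17.42 = 11.48, so [stock] = 0.1426 x 11.48 = 1.64 M.

1.64 M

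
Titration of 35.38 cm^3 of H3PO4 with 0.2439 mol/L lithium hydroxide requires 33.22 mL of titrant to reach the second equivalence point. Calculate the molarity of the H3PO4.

n(LiOH) = 0.2439 x 0.03322 = 0.008102 mol.
At the second equivalence point, 2 mol OH^- react per mol H3PO4, so n(H3PO4) = 0.008102 / 2 = 0.004051 mol.
[H3PO4] = 0.004051 / 0.03538 L = 0.115 M.

0.115 M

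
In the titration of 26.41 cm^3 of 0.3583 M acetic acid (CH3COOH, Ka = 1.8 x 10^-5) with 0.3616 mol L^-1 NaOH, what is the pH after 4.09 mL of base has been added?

4.01

Initial n(CH3COOH) = 0.3583 x 0.02641 = 0.009463 mol.
n(NaOH) added = 0.3616 x 0.004090 = 0.001479 mol, converting that many moles of CH3COOH to CH3COO-.
Remaining n(CH3COOH) = 0.007984 mol; n(CH3COO-) = 0.001479 mol.
By Henderson-Hasselbalch, pH = pKa + log([A^-]/[HA]) = 4.74 + log(0.001479/0.007984) = 4.74 + (-0.73) = 4.01.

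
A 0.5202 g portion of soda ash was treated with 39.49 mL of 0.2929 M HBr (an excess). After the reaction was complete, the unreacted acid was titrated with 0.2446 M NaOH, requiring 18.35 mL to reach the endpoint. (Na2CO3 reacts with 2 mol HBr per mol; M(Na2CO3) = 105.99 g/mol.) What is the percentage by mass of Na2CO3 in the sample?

Total n(HBr) added = 0.2929 x 0.03949 = 0.01157 mol.
n(NaOH) used = 0.2446 x 0.01835 = 0.004488 mol, which equals the excess n(HBr).
So n(HBr) consumed by the sample = 0.01157 - 0.004488 = 0.007078 mol.
n(Na2CO3) = 0.007078 / 2 = 0.003539 mol.
mass Na2CO3 = 0.003539 x 105.99 = 0.3751 g, so %Na2CO3 = 0.3751/0.5202 x 100 = 72.1%.

72.1%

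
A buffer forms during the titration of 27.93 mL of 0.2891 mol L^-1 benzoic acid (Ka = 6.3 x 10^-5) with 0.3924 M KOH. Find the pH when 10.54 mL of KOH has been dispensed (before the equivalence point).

4.22

Initial n(C6H5COOH) = 0.2891 x 0.02793 = 0.008075 mol.
n(KOH) added = 0.3924 x 0.01054 = 0.004136 mol, converting that many moles of C6H5COOH to C6H5COO-.
Remaining n(C6H5COOH) = 0.003939 mol; n(C6H5COO-) = 0.004136 mol.
By Henderson-Hasselbalch, pH = pKa + log([A^-]/[HA]) = 4.20 + log(0.004136/0.003939) = 4.20 + (+0.02) = 4.22.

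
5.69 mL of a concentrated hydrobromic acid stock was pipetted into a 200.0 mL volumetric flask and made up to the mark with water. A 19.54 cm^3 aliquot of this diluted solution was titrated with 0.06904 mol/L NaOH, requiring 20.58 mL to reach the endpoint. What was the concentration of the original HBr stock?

n(NaOH) = 0.06904 x 0.02058 = 0.001421 mol.
n(HBr) in the aliquot = 0.001421 mol.
[diluted HBr] = 0.001421 / 0.01954 = 0.07271 M.
Dilution factor = 200.0/5.690 = 35.15, so [stock] = 0.07271 x 35.15 = 2.56 M.

2.56 M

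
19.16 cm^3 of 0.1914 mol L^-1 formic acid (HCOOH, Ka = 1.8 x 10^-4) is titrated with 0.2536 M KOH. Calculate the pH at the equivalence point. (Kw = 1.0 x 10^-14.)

8.39

n(HCOOH) = 0.1914 x 0.01916 = 0.003667 mol; V(KOH) at equivalence = 0.003667/0.2536 = 0.01446 L.
At equivalence all the acid is converted to HCOO-; total volume = 0.01916 + 0.01446 = 0.03362 L, so [HCOO-] = 0.003667/0.03362 = 0.1091 M.
Kb = Kw/Ka = 1.0e-14 / 1.8 x 10^-4 = 5.56e-11.
[OH^-] = sqrt(Kb x [HCOO-]) = sqrt(5.56e-11 x 0.1091) = 2.46e-6 M.
pOH = 5.61, so pH = 14.00 - 5.61 = 8.39.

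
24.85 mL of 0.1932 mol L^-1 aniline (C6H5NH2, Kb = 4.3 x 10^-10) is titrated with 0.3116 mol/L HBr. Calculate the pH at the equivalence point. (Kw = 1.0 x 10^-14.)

n(C6H5NH2) = 0.1932 x 0.02485 = 0.004801 mol; V(HBr) at equivalence = 0.004801/0.3116 = 0.01541 L.
At equivalence the base is fully converted to C6H5NH3+; total volume = 0.04026 L, so [C6H5NH3+] = 0.004801/0.04026 = 0.1193 M.
Ka(C6H5NH3+) = Kw/Kb = 1.0e-14 / 4.3 x 10^-10 = 2.33e-5.
[H^+] = sqrt(Ka x [C6H5NH3+]) = sqrt(2.33e-5 x 0.1193) = 0.00167 M.
pH = -log(0.00167) = 2.78.

2.78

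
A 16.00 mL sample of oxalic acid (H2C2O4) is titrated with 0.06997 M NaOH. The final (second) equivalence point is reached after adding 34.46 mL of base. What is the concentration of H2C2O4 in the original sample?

0.0753 M

n(NaOH) = 0.06997 x 0.03446 = 0.002411 mol.
At the final (second) equivalence point, 2 mol OH^- react per mol H2C2O4, so n(H2C2O4) = 0.002411 / 2 = 0.001206 mol.
[H2C2O4] = 0.001206 / 0.01600 L = 0.0753 M.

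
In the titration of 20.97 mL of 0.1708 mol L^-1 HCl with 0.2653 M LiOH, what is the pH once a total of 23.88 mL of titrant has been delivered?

n(acid) = 0.1708 x 0.02097 = 0.003582 mol; n(LiOH) added = 0.2653 x 0.02388 = 0.006335 mol.
Base is in excess by 0.006335 - 0.003582 = 0.002754 mol in a total volume of 0.04485 L.
[OH^-] = 0.002754/0.04485 = 0.06140 M, so pOH = 1.21 and pH = 14.00 - 1.21 = 12.79.

12.79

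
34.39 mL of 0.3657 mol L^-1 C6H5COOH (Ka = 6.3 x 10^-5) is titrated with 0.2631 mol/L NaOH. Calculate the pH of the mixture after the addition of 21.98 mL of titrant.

Initial n(C6H5COOH) = 0.3657 x 0.03439 = 0.01258 mol.
n(NaOH) added = 0.2631 x 0.02198 = 0.005783 mol, converting that many moles of C6H5COOH to C6H5COO-.
Remaining n(C6H5COOH) = 0.006793 mol; n(C6H5COO-) = 0.005783 mol.
By Henderson-Hasselbalch, pH = pKa + log([A^-]/[HA]) = 4.20 + log(0.005783/0.006793) = 4.20 + (-0.07) = 4.13.

4.13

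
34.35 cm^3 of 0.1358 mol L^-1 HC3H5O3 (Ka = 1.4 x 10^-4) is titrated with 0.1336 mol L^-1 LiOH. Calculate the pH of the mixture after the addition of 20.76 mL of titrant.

Initial n(HC3H5O3) = 0.1358 x 0.03435 = 0.004665 mol.
n(LiOH) added = 0.1336 x 0.02076 = 0.002774 mol, converting that many moles of HC3H5O3 to C3H5O3-.
Remaining n(HC3H5O3) = 0.001891 mol; n(C3H5O3-) = 0.002774 mol.
By Henderson-Hasselbalch, pH = pKa + log([A^-]/[HA]) = 3.85 + log(0.002774/0.001891) = 3.85 + (+0.17) = 4.02.

4.02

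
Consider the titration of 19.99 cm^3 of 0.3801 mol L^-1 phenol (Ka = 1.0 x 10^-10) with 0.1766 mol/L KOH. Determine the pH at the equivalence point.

11.54

n(C6H5OH) = 0.3801 x 0.01999 = 0.007598 mol; V(KOH) at equivalence = 0.007598/0.1766 = 0.04302 L.
At equivalence all the acid is converted to C6H5O-; total volume = 0.01999 + 0.04302 = 0.06301 L, so [C6H5O-] = 0.007598/0.06301 = 0.1206 M.
Kb = Kw/Ka = 1.0e-14 / 1.0 x 10^-10 = 0.000100.
[OH^-] = sqrt(Kb x [C6H5O-]) = sqrt(0.000100 x 0.1206) = 0.00347 M.
pOH = 2.46, so pH = 14.00 - 2.46 = 11.54.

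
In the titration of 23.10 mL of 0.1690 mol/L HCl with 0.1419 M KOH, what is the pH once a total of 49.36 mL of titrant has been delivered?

n(acid) = 0.1690 x 0.02310 = 0.003904 mol; n(KOH) added = 0.1419 x 0.04936 = 0.007004 mol.
Base is in excess by 0.007004 - 0.003904 = 0.003100 mol in a total volume of 0.07246 L.
[OH^-] = 0.003100/0.07246 = 0.04279 M, so pOH = 1.37 and pH = 14.00 - 1.37 = 12.63.

12.63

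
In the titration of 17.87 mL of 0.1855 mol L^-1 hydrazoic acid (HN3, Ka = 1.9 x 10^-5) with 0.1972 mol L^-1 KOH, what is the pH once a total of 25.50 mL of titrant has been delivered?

n(acid) = 0.1855 x 0.01787 = 0.003315 mol; n(KOH) added = 0.1972 x 0.02550 = 0.005029 mol.
Base is in excess by 0.005029 - 0.003315 = 0.001714 mol in a total volume of 0.04337 L.
[OH^-] = 0.001714/0.04337 = 0.03951 M, so pOH = 1.40 and pH = 14.00 - 1.40 = 12.60.

12.60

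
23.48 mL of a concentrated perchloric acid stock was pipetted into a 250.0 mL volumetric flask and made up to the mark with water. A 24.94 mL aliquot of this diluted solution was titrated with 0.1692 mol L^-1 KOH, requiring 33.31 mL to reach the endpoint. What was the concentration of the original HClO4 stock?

2.41 M

n(KOH) = 0.1692 x 0.03331 = 0.005636 mol.
n(HClO4) in the aliquot = 0.005636 mol.
[diluted HClO4] = 0.005636 / 0.02494 = 0.2260 M.
Dilution factor = 250.0/23.48 = 10.65, so [stock] = 0.2260 x 10.65 = 2.41 M.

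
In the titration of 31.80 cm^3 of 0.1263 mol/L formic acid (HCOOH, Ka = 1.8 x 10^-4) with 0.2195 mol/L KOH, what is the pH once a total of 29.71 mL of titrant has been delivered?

n(acid) = 0.1263 x 0.03180 = 0.004016 mol; n(KOH) added = 0.2195 x 0.02971 = 0.006521 mol.
Base is in excess by 0.006521 - 0.004016 = 0.002505 mol in a total volume of 0.06151 L.
[OH^-] = 0.002505/0.06151 = 0.04073 M, so pOH = 1.39 and pH = 14.00 - 1.39 = 12.61.

12.61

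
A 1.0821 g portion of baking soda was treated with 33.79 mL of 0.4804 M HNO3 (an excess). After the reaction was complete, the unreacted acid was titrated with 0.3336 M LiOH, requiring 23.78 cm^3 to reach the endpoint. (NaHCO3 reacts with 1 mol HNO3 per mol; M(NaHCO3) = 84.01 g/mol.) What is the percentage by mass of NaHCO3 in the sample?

Total n(HNO3) added = 0.4804 x 0.03379 = 0.01623 mol.
n(LiOH) used = 0.3336 x 0.02378 = 0.007933 mol, which equals the excess n(HNO3).
So n(HNO3) consumed by the sample = 0.01623 - 0.007933 = 0.008300 mol.
n(NaHCO3) = 0.008300 / 1 = 0.008300 mol.
mass NaHCO3 = 0.008300 x 84.01 = 0.6973 g, so %NaHCO3 = 0.6973/1.0821 x 100 = 64.4%.

64.4%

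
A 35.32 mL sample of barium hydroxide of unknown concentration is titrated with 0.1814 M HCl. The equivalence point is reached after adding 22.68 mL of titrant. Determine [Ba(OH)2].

0.0582 M

n(HCl) delivered = 0.1814 x 0.02268 = 0.004114 mol.
The reaction is 1 Ba(OH)2 + 2 HCl, so n(Ba(OH)2) = 0.004114 x 1/2 = 0.002057 mol.
[Ba(OH)2] = 0.002057 mol / 0.03532 L = 0.0582 M.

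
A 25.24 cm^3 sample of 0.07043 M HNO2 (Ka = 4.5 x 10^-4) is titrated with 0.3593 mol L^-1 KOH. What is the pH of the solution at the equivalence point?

n(HNO2) = 0.07043 x 0.02524 = 0.001778 mol; V(KOH) at equivalence = 0.001778/0.3593 = 0.004948 L.
At equivalence all the acid is converted to NO2-; total volume = 0.02524 + 0.004948 = 0.03019 L, so [NO2-] = 0.001778/0.03019 = 0.05889 M.
Kb = Kw/Ka = 1.0e-14 / 4.5 x 10^-4 = 2.22e-11.
[OH^-] = sqrt(Kb x [NO2-]) = sqrt(2.22e-11 x 0.05889) = 1.14e-6 M.
pOH = 5.94, so pH = 14.00 - 5.94 = 8.06.

8.06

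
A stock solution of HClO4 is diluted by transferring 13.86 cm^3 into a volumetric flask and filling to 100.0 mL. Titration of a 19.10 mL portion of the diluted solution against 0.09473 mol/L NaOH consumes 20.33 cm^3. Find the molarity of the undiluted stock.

n(NaOH) = 0.09473 x 0.02033 = 0.001926 mol.
n(HClO4) in the aliquot = 0.001926 mol.
[diluted HClO4] = 0.001926 / 0.01910 = 0.1008 M.
Dilution factor = 100.0/13.86 = 7.215, so [stock] = 0.1008 x 7.215 = 0.727 M.

0.727 M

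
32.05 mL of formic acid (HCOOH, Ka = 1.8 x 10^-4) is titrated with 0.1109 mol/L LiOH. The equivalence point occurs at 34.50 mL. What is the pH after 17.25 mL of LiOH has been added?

17.25 mL is exactly half the equivalence volume (34.50/2), i.e. the half-equivalence point.
There, n(HA) = n(A^-), so pH = pKa = -log(1.8 x 10^-4) = 3.74.

3.74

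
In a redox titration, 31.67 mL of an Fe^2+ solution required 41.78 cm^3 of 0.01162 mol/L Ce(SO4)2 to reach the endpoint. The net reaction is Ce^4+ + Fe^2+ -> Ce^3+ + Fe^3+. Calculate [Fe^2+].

0.0153 M

n(Ce(SO4)2) = 0.01162 x 0.04178 = 0.0004855 mol.
From the balanced equation, 1 mol Ce(SO4)2 reacts with 1 mol Fe^2+, so n(Fe^2+) = 0.0004855 x 1/1 = 0.0004855 mol.
[Fe^2+] = 0.0004855 / 0.03167 L = 0.0153 M.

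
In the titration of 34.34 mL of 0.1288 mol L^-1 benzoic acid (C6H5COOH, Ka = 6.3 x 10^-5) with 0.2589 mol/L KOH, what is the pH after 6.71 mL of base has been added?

4.01

Initial n(C6H5COOH) = 0.1288 x 0.03434 = 0.004423 mol.
n(KOH) added = 0.2589 x 0.006710 = 0.001737 mol, converting that many moles of C6H5COOH to C6H5COO-.
Remaining n(C6H5COOH) = 0.002686 mol; n(C6H5COO-) = 0.001737 mol.
By Henderson-Hasselbalch, pH = pKa + log([A^-]/[HA]) = 4.20 + log(0.001737/0.002686) = 4.20 + (-0.19) = 4.01.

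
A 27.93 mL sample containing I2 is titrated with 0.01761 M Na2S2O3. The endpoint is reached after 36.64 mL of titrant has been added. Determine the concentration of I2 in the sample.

0.0116 M

n(Na2S2O3) = 0.01761 x 0.03664 = 0.0006452 mol.
From the balanced equation, 2 mol Na2S2O3 reacts with 1 mol I2, so n(I2) = 0.0006452 x 1/2 = 0.0003226 mol.
[I2] = 0.0003226 / 0.02793 L = 0.0116 M.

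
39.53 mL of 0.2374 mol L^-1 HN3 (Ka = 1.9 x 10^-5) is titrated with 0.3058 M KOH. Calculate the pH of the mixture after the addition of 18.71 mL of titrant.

4.91

Initial n(HN3) = 0.2374 x 0.03953 = 0.009384 mol.
n(KOH) added = 0.3058 x 0.01871 = 0.005722 mol, converting that many moles of HN3 to N3-.
Remaining n(HN3) = 0.003663 mol; n(N3-) = 0.005722 mol.
By Henderson-Hasselbalch, pH = pKa + log([A^-]/[HA]) = 4.72 + log(0.005722/0.003663) = 4.72 + (+0.19) = 4.91.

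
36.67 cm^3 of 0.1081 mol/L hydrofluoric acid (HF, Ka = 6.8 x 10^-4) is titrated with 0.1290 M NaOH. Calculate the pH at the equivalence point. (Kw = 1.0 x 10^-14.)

n(HF) = 0.1081 x 0.03667 = 0.003964 mol; V(NaOH) at equivalence = 0.003964/0.1290 = 0.03073 L.
At equivalence all the acid is converted to F-; total volume = 0.03667 + 0.03073 = 0.06740 L, so [F-] = 0.003964/0.06740 = 0.05881 M.
Kb = Kw/Ka = 1.0e-14 / 6.8 x 10^-4 = 1.47e-11.
[OH^-] = sqrt(Kb x [F-]) = sqrt(1.47e-11 x 0.05881) = 9.30e-7 M.
pOH = 6.03, so pH = 14.00 - 6.03 = 7.97.

7.97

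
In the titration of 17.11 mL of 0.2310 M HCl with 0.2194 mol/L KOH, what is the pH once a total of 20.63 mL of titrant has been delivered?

n(acid) = 0.2310 x 0.01711 = 0.003952 mol; n(KOH) added = 0.2194 x 0.02063 = 0.004526 mol.
Base is in excess by 0.004526 - 0.003952 = 0.0005738 mol in a total volume of 0.03774 L.
[OH^-] = 0.0005738/0.03774 = 0.01520 M, so pOH = 1.82 and pH = 14.00 - 1.82 = 12.18.

12.18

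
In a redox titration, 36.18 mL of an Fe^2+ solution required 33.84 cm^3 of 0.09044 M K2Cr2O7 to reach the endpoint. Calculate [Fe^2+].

n(K2Cr2O7) = 0.09044 x 0.03384 = 0.003060 mol.
From the balanced equation, 1 mol K2Cr2O7 reacts with 6 mol Fe^2+, so n(Fe^2+) = 0.003060 x 6/1 = 0.01836 mol.
[Fe^2+] = 0.01836 / 0.03618 L = 0.508 M.

0.508 M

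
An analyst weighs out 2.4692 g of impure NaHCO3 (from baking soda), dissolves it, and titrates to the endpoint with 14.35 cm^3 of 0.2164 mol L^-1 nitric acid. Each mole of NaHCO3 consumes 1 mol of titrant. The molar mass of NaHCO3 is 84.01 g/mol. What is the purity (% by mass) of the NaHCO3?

n(HNO3) = 0.2164 x 0.01435 = 0.003105 mol.
n(NaHCO3) = 0.003105 / 1 = 0.003105 mol.
mass of NaHCO3 = 0.003105 x 84.01 = 0.2609 g.
% purity = 0.2609 / 2.4692 x 100 = 10.6%.

10.6%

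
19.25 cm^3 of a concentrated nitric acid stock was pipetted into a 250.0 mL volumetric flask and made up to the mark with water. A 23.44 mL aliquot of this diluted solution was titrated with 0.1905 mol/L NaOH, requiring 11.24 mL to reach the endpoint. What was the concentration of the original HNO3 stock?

n(NaOH) = 0.1905 x 0.01124 = 0.002141 mol.
n(HNO3) in the aliquot = 0.002141 mol.
[diluted HNO3] = 0.002141 / 0.02344 = 0.09135 M.
Dilution factor = 250.0/19.25 = 12.99, so [stock] = 0.09135 x 12.99 = 1.19 M.

1.19 M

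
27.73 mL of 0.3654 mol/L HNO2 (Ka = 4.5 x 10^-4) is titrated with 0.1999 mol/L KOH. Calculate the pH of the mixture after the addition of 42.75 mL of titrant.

Initial n(HNO2) = 0.3654 x 0.02773 = 0.01013 mol.
n(KOH) added = 0.1999 x 0.04275 = 0.008546 mol, converting that many moles of HNO2 to NO2-.
Remaining n(HNO2) = 0.001587 mol; n(NO2-) = 0.008546 mol.
By Henderson-Hasselbalch, pH = pKa + log([A^-]/[HA]) = 3.35 + log(0.008546/0.001587) = 3.35 + (+0.73) = 4.08.

4.08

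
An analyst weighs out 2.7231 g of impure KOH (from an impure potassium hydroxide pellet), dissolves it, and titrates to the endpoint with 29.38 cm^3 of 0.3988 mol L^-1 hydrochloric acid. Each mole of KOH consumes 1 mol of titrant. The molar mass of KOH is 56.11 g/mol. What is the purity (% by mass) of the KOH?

n(HCl) = 0.3988 x 0.02938 = 0.01172 mol.
n(KOH) = 0.01172 / 1 = 0.01172 mol.
mass of KOH = 0.01172 x 56.11 = 0.6574 g.
% purity = 0.6574 / 2.7231 x 100 = 24.1%.

24.1%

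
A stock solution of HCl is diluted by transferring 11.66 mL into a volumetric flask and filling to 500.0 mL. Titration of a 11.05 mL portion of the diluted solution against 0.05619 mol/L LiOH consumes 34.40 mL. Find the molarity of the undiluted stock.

7.50 M

n(LiOH) = 0.05619 x 0.03440 = 0.001933 mol.
n(HCl) in the aliquot = 0.001933 mol.
[diluted HCl] = 0.001933 / 0.01105 = 0.1749 M.
Dilution factor = 500.0/11.66 = 42.88, so [stock] = 0.1749 x 42.88 = 7.50 M.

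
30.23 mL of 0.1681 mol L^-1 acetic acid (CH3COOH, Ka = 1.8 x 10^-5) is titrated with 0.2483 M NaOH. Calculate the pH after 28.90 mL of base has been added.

n(acid) = 0.1681 x 0.03023 = 0.005082 mol; n(NaOH) added = 0.2483 x 0.02890 = 0.007176 mol.
Base is in excess by 0.007176 - 0.005082 = 0.002094 mol in a total volume of 0.05913 L.
[OH^-] = 0.002094/0.05913 = 0.03542 M, so pOH = 1.45 and pH = 14.00 - 1.45 = 12.55.

12.55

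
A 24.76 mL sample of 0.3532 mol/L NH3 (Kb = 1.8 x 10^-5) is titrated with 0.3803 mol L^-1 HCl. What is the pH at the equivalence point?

5.00

n(NH3) = 0.3532 x 0.02476 = 0.008745 mol; V(HCl) at equivalence = 0.008745/0.3803 = 0.02300 L.
At equivalence the base is fully converted to NH4+; total volume = 0.04776 L, so [NH4+] = 0.008745/0.04776 = 0.1831 M.
Ka(NH4+) = Kw/Kb = 1.0e-14 / 1.8 x 10^-5 = 5.56e-10.
[H^+] = sqrt(Ka x [NH4+]) = sqrt(5.56e-10 x 0.1831) = 1.01e-5 M.
pH = -log(1.01e-5) = 5.00.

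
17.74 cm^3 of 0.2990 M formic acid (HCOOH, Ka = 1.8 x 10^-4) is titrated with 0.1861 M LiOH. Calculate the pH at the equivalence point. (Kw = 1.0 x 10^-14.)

8.40

n(HCOOH) = 0.2990 x 0.01774 = 0.005304 mol; V(LiOH) at equivalence = 0.005304/0.1861 = 0.02850 L.
At equivalence all the acid is converted to HCOO-; total volume = 0.01774 + 0.02850 = 0.04624 L, so [HCOO-] = 0.005304/0.04624 = 0.1147 M.
Kb = Kw/Ka = 1.0e-14 / 1.8 x 10^-4 = 5.56e-11.
[OH^-] = sqrt(Kb x [HCOO-]) = sqrt(5.56e-11 x 0.1147) = 2.52e-6 M.
pOH = 5.60, so pH = 14.00 - 5.60 = 8.40.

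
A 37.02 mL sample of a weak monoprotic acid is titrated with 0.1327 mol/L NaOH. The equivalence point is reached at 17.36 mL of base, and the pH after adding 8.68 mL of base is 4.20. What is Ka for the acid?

6.3 x 10^-5

8.68 mL is half of the equivalence volume, so this is the half-equivalence point where [HA] = [A^-].
At half-equivalence pH = pKa, so pKa = 4.20.
Ka = 10^(-4.20) = 6.3 x 10^-5.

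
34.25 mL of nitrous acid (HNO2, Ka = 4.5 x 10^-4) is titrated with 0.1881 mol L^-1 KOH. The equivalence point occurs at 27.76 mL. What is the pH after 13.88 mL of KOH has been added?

13.88 mL is exactly half the equivalence volume (27.76/2), i.e. the half-equivalence point.
There, n(HA) = n(A^-), so pH = pKa = -log(4.5 x 10^-4) = 3.35.

3.35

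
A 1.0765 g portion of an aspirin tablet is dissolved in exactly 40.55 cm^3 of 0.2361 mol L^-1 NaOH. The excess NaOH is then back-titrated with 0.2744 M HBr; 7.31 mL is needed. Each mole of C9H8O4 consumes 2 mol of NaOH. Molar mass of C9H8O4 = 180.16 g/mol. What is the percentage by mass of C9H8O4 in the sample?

63.3%

Total n(NaOH) added = 0.2361 x 0.04055 = 0.009574 mol.
n(HBr) used = 0.2744 x 0.007310 = 0.002006 mol, which equals the excess n(NaOH).
So n(NaOH) consumed by the sample = 0.009574 - 0.002006 = 0.007568 mol.
n(C9H8O4) = 0.007568 / 2 = 0.003784 mol.
mass C9H8O4 = 0.003784 x 180.16 = 0.6817 g, so %C9H8O4 = 0.6817/1.0765 x 100 = 63.3%.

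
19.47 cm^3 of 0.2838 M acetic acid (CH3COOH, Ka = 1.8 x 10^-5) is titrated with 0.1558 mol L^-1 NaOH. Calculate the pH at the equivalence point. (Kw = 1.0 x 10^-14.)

8.87

n(CH3COOH) = 0.2838 x 0.01947 = 0.005526 mol; V(NaOH) at equivalence = 0.005526/0.1558 = 0.03547 L.
At equivalence all the acid is converted to CH3COO-; total volume = 0.01947 + 0.03547 = 0.05494 L, so [CH3COO-] = 0.005526/0.05494 = 0.1006 M.
Kb = Kw/Ka = 1.0e-14 / 1.8 x 10^-5 = 5.56e-10.
[OH^-] = sqrt(Kb x [CH3COO-]) = sqrt(5.56e-10 x 0.1006) = 7.48e-6 M.
pOH = 5.13, so pH = 14.00 - 5.13 = 8.87.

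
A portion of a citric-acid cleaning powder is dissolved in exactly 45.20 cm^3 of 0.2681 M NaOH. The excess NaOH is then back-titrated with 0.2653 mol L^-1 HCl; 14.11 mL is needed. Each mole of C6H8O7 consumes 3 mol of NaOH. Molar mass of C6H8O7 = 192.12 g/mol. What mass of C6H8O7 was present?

0.536 g

Total n(NaOH) added = 0.2681 x 0.04520 = 0.01212 mol.
n(HCl) used = 0.2653 x 0.01411 = 0.003743 mol, which equals the excess n(NaOH).
So n(NaOH) consumed by the sample = 0.01212 - 0.003743 = 0.008375 mol.
n(C6H8O7) = 0.008375 / 3 = 0.002792 mol.
mass = 0.002792 mol x 192.12 g/mol = 0.536 g.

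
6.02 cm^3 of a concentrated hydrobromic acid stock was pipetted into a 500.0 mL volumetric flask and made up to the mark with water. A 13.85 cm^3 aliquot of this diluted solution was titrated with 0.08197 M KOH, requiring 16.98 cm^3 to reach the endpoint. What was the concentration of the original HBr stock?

8.35 M

n(KOH) = 0.08197 x 0.01698 = 0.001392 mol.
n(HBr) in the aliquot = 0.001392 mol.
[diluted HBr] = 0.001392 / 0.01385 = 0.1005 M.
Dilution factor = 500.0/6.020 = 83.06, so [stock] = 0.1005 x 83.06 = 8.35 M.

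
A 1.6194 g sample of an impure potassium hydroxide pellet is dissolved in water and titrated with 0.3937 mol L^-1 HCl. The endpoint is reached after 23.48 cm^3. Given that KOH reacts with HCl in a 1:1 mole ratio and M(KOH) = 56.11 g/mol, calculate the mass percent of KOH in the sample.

32.0%

n(HCl) = 0.3937 x 0.02348 = 0.009244 mol.
n(KOH) = 0.009244 / 1 = 0.009244 mol.
mass of KOH = 0.009244 x 56.11 = 0.5187 g.
% purity = 0.5187 / 1.6194 x 100 = 32.0%.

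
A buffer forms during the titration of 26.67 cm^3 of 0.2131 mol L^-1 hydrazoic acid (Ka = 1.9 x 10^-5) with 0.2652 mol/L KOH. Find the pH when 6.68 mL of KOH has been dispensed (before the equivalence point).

Initial n(HN3) = 0.2131 x 0.02667 = 0.005683 mol.
n(KOH) added = 0.2652 x 0.006680 = 0.001772 mol, converting that many moles of HN3 to N3-.
Remaining n(HN3) = 0.003912 mol; n(N3-) = 0.001772 mol.
By Henderson-Hasselbalch, pH = pKa + log([A^-]/[HA]) = 4.72 + log(0.001772/0.003912) = 4.72 + (-0.34) = 4.38.

4.38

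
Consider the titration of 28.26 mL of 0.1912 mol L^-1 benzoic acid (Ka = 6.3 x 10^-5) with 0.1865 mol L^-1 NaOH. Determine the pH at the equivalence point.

n(C6H5COOH) = 0.1912 x 0.02826 = 0.005403 mol; V(NaOH) at equivalence = 0.005403/0.1865 = 0.02897 L.
At equivalence all the acid is converted to C6H5COO-; total volume = 0.02826 + 0.02897 = 0.05723 L, so [C6H5COO-] = 0.005403/0.05723 = 0.09441 M.
Kb = Kw/Ka = 1.0e-14 / 6.3 x 10^-5 = 1.59e-10.
[OH^-] = sqrt(Kb x [C6H5COO-]) = sqrt(1.59e-10 x 0.09441) = 3.87e-6 M.
pOH = 5.41, so pH = 14.00 - 5.41 = 8.59.

8.59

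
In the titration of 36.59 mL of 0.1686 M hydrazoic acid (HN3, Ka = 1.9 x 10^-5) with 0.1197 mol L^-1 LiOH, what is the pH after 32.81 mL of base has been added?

4.96

Initial n(HN3) = 0.1686 x 0.03659 = 0.006169 mol.
n(LiOH) added = 0.1197 x 0.03281 = 0.003927 mol, converting that many moles of HN3 to N3-.
Remaining n(HN3) = 0.002242 mol; n(N3-) = 0.003927 mol.
By Henderson-Hasselbalch, pH = pKa + log([A^-]/[HA]) = 4.72 + log(0.003927/0.002242) = 4.72 + (+0.24) = 4.96.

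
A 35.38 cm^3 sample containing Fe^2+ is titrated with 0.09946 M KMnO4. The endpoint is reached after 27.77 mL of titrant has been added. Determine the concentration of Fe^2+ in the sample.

0.390 M

n(KMnO4) = 0.09946 x 0.02777 = 0.002762 mol.
From the balanced equation, 1 mol KMnO4 reacts with 5 mol Fe^2+, so n(Fe^2+) = 0.002762 x 5/1 = 0.01381 mol.
[Fe^2+] = 0.01381 / 0.03538 L = 0.390 M.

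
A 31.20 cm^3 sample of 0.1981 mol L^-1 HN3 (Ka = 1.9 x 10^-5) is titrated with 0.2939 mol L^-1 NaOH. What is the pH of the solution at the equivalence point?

8.90

n(HN3) = 0.1981 x 0.03120 = 0.006181 mol; V(NaOH) at equivalence = 0.006181/0.2939 = 0.02103 L.
At equivalence all the acid is converted to N3-; total volume = 0.03120 + 0.02103 = 0.05223 L, so [N3-] = 0.006181/0.05223 = 0.1183 M.
Kb = Kw/Ka = 1.0e-14 / 1.9 x 10^-5 = 5.26e-10.
[OH^-] = sqrt(Kb x [N3-]) = sqrt(5.26e-10 x 0.1183) = 7.89e-6 M.
pOH = 5.10, so pH = 14.00 - 5.10 = 8.90.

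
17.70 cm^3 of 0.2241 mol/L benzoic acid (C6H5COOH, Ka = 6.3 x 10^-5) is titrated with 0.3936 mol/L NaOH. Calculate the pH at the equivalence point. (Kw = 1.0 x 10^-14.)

8.68

n(C6H5COOH) = 0.2241 x 0.01770 = 0.003967 mol; V(NaOH) at equivalence = 0.003967/0.3936 = 0.01008 L.
At equivalence all the acid is converted to C6H5COO-; total volume = 0.01770 + 0.01008 = 0.02778 L, so [C6H5COO-] = 0.003967/0.02778 = 0.1428 M.
Kb = Kw/Ka = 1.0e-14 / 6.3 x 10^-5 = 1.59e-10.
[OH^-] = sqrt(Kb x [C6H5COO-]) = sqrt(1.59e-10 x 0.1428) = 4.76e-6 M.
pOH = 5.32, so pH = 14.00 - 5.32 = 8.68.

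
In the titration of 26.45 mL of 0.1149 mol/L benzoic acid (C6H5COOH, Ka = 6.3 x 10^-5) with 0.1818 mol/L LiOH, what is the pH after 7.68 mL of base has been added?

Initial n(C6H5COOH) = 0.1149 x 0.02645 = 0.003039 mol.
n(LiOH) added = 0.1818 x 0.007680 = 0.001396 mol, converting that many moles of C6H5COOH to C6H5COO-.
Remaining n(C6H5COOH) = 0.001643 mol; n(C6H5COO-) = 0.001396 mol.
By Henderson-Hasselbalch, pH = pKa + log([A^-]/[HA]) = 4.20 + log(0.001396/0.001643) = 4.20 + (-0.07) = 4.13.

4.13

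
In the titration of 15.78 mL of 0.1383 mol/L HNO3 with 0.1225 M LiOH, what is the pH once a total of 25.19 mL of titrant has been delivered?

12.34

n(acid) = 0.1383 x 0.01578 = 0.002182 mol; n(LiOH) added = 0.1225 x 0.02519 = 0.003086 mol.
Base is in excess by 0.003086 - 0.002182 = 0.0009034 mol in a total volume of 0.04097 L.
[OH^-] = 0.0009034/0.04097 = 0.02205 M, so pOH = 1.66 and pH = 14.00 - 1.66 = 12.34.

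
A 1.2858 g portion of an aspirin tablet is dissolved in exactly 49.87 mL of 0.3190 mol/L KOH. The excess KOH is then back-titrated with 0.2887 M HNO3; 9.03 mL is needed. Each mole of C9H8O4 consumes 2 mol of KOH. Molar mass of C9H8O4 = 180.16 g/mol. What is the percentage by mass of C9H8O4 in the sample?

93.2%

Total n(KOH) added = 0.3190 x 0.04987 = 0.01591 mol.
n(HNO3) used = 0.2887 x 0.009030 = 0.002607 mol, which equals the excess n(KOH).
So n(KOH) consumed by the sample = 0.01591 - 0.002607 = 0.01330 mol.
n(C9H8O4) = 0.01330 / 2 = 0.006651 mol.
mass C9H8O4 = 0.006651 x 180.16 = 1.198 g, so %C9H8O4 = 1.198/1.2858 x 100 = 93.2%.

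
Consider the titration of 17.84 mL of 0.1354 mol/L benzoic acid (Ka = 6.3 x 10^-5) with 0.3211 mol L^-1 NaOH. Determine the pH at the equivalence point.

n(C6H5COOH) = 0.1354 x 0.01784 = 0.002416 mol; V(NaOH) at equivalence = 0.002416/0.3211 = 0.007523 L.
At equivalence all the acid is converted to C6H5COO-; total volume = 0.01784 + 0.007523 = 0.02536 L, so [C6H5COO-] = 0.002416/0.02536 = 0.09524 M.
Kb = Kw/Ka = 1.0e-14 / 6.3 x 10^-5 = 1.59e-10.
[OH^-] = sqrt(Kb x [C6H5COO-]) = sqrt(1.59e-10 x 0.09524) = 3.89e-6 M.
pOH = 5.41, so pH = 14.00 - 5.41 = 8.59.

8.59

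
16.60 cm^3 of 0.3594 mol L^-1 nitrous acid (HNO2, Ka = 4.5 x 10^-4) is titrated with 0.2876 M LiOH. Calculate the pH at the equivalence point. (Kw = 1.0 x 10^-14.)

8.28

n(HNO2) = 0.3594 x 0.01660 = 0.005966 mol; V(LiOH) at equivalence = 0.005966/0.2876 = 0.02074 L.
At equivalence all the acid is converted to NO2-; total volume = 0.01660 + 0.02074 = 0.03734 L, so [NO2-] = 0.005966/0.03734 = 0.1598 M.
Kb = Kw/Ka = 1.0e-14 / 4.5 x 10^-4 = 2.22e-11.
[OH^-] = sqrt(Kb x [NO2-]) = sqrt(2.22e-11 x 0.1598) = 1.88e-6 M.
pOH = 5.72, so pH = 14.00 - 5.72 = 8.28.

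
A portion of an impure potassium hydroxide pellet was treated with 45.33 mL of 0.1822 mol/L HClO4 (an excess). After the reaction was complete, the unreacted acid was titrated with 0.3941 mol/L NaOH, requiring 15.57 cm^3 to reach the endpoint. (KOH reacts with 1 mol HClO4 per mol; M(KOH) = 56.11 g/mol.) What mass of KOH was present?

0.119 g

Total n(HClO4) added = 0.1822 x 0.04533 = 0.008259 mol.
n(NaOH) used = 0.3941 x 0.01557 = 0.006136 mol, which equals the excess n(HClO4).
So n(HClO4) consumed by the sample = 0.008259 - 0.006136 = 0.002123 mol.
n(KOH) = 0.002123 / 1 = 0.002123 mol.
mass = 0.002123 mol x 56.11 g/mol = 0.119 g.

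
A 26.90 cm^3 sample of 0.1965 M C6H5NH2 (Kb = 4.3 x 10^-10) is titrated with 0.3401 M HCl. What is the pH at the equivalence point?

n(C6H5NH2) = 0.1965 x 0.02690 = 0.005286 mol; V(HCl) at equivalence = 0.005286/0.3401 = 0.01554 L.
At equivalence the base is fully converted to C6H5NH3+; total volume = 0.04244 L, so [C6H5NH3+] = 0.005286/0.04244 = 0.1245 M.
Ka(C6H5NH3+) = Kw/Kb = 1.0e-14 / 4.3 x 10^-10 = 2.33e-5.
[H^+] = sqrt(Ka x [C6H5NH3+]) = sqrt(2.33e-5 x 0.1245) = 0.00170 M.
pH = -log(0.00170) = 2.77.

2.77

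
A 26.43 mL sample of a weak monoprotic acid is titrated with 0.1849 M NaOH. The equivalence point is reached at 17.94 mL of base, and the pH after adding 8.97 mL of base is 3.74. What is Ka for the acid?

8.97 mL is half of the equivalence volume, so this is the half-equivalence point where [HA] = [A^-].
At half-equivalence pH = pKa, so pKa = 3.74.
Ka = 10^(-3.74) = 1.8 x 10^-4.

1.8 x 10^-4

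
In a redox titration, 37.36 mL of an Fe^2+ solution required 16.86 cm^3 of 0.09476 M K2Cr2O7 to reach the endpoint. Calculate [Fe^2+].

0.257 M

n(K2Cr2O7) = 0.09476 x 0.01686 = 0.001598 mol.
From the balanced equation, 1 mol K2Cr2O7 reacts with 6 mol Fe^2+, so n(Fe^2+) = 0.001598 x 6/1 = 0.009586 mol.
[Fe^2+] = 0.009586 / 0.03736 L = 0.257 M.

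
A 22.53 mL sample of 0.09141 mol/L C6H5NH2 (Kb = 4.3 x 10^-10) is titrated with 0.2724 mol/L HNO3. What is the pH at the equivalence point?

n(C6H5NH2) = 0.09141 x 0.02253 = 0.002059 mol; V(HNO3) at equivalence = 0.002059/0.2724 = 0.007560 L.
At equivalence the base is fully converted to C6H5NH3+; total volume = 0.03009 L, so [C6H5NH3+] = 0.002059/0.03009 = 0.06844 M.
Ka(C6H5NH3+) = Kw/Kb = 1.0e-14 / 4.3 x 10^-10 = 2.33e-5.
[H^+] = sqrt(Ka x [C6H5NH3+]) = sqrt(2.33e-5 x 0.06844) = 0.00126 M.
pH = -log(0.00126) = 2.90.

2.90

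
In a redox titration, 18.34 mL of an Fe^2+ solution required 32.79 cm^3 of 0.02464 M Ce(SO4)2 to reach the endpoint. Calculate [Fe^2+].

n(Ce(SO4)2) = 0.02464 x 0.03279 = 0.0008079 mol.
From the balanced equation, 1 mol Ce(SO4)2 reacts with 1 mol Fe^2+, so n(Fe^2+) = 0.0008079 x 1/1 = 0.0008079 mol.
[Fe^2+] = 0.0008079 / 0.01834 L = 0.0441 M.

0.0441 M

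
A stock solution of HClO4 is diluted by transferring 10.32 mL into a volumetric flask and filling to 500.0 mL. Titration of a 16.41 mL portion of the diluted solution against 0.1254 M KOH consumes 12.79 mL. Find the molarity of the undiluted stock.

n(KOH) = 0.1254 x 0.01279 = 0.001604 mol.
n(HClO4) in the aliquot = 0.001604 mol.
[diluted HClO4] = 0.001604 / 0.01641 = 0.09774 M.
Dilution factor = 500.0/10.32 = 48.45, so [stock] = 0.09774 x 48.45 = 4.74 M.

4.74 M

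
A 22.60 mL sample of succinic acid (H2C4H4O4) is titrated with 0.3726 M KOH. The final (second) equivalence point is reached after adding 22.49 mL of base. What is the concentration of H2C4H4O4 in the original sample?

n(KOH) = 0.3726 x 0.02249 = 0.008380 mol.
At the final (second) equivalence point, 2 mol OH^- react per mol H2C4H4O4, so n(H2C4H4O4) = 0.008380 / 2 = 0.004190 mol.
[H2C4H4O4] = 0.004190 / 0.02260 L = 0.185 M.

0.185 M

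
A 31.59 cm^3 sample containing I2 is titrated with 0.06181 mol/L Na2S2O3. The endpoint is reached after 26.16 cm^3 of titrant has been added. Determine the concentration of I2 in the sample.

0.0256 M

n(Na2S2O3) = 0.06181 x 0.02616 = 0.001617 mol.
From the balanced equation, 2 mol Na2S2O3 reacts with 1 mol I2, so n(I2) = 0.001617 x 1/2 = 0.0008085 mol.
[I2] = 0.0008085 / 0.03159 L = 0.0256 M.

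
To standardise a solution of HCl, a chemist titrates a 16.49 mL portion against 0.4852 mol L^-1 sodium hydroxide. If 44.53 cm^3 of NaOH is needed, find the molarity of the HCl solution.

n(NaOH) delivered = 0.4852 x 0.04453 = 0.02161 mol.
For a 1:1 reaction, n(HCl) = 0.02161 mol.
[HCl] = 0.02161 mol / 0.01649 L = 1.31 M.

1.31 M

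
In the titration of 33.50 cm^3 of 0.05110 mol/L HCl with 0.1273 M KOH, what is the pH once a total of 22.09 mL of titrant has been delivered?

n(acid) = 0.05110 x 0.03350 = 0.001712 mol; n(KOH) added = 0.1273 x 0.02209 = 0.002812 mol.
Base is in excess by 0.002812 - 0.001712 = 0.001100 mol in a total volume of 0.05559 L.
[OH^-] = 0.001100/0.05559 = 0.01979 M, so pOH = 1.70 and pH = 14.00 - 1.70 = 12.30.

12.30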